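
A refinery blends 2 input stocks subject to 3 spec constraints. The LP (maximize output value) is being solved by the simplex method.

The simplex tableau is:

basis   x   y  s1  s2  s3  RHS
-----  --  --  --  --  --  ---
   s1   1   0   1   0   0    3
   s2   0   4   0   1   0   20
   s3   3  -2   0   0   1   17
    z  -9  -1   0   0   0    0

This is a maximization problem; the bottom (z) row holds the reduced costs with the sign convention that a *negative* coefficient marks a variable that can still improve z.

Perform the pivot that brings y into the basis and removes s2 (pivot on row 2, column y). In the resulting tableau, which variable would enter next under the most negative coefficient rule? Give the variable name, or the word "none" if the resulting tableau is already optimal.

x

Pivot element 4. New z-row = old z-row − (-1)·(row 2/4).
Updated z-row coefficients: x: -9, y: 0, s1: 0, s2: 1/4, s3: 0.
The most negative is -9 in column x, so x would enter next.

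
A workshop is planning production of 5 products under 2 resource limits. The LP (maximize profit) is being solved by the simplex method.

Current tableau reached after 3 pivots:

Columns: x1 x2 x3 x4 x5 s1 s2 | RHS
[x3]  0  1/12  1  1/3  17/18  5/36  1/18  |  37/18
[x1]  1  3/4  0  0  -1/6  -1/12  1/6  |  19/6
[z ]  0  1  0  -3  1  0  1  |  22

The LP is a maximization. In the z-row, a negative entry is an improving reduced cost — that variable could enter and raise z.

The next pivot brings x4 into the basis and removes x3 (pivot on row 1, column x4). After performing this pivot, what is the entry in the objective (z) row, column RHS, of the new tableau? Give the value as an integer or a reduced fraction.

81/2

Pivot element is row 1, column x4: 1/3.
Normalize row 1: new (row 1, RHS) = (37/18)/(1/3) = 37/6.
z-row ← z-row − (-3)·(new row 1): 22 − (-3)·(37/6) = 81/2.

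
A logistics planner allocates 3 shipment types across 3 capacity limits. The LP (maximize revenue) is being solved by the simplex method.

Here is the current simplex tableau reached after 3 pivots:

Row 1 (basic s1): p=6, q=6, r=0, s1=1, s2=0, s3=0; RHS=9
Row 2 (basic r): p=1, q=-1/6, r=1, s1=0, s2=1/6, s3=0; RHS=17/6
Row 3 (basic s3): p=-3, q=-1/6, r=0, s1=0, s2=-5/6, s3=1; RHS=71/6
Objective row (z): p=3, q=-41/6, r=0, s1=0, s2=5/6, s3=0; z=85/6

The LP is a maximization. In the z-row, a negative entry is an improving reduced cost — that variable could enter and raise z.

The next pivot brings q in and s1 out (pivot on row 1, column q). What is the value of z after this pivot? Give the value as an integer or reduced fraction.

293/12

Minimum ratio for q: 9/6 = 3/2.
z changes by −(z-row coeff of q)·ratio = −(-41/6)·(3/2) = 41/4.
New z = 85/6 + (41/4) = 293/12.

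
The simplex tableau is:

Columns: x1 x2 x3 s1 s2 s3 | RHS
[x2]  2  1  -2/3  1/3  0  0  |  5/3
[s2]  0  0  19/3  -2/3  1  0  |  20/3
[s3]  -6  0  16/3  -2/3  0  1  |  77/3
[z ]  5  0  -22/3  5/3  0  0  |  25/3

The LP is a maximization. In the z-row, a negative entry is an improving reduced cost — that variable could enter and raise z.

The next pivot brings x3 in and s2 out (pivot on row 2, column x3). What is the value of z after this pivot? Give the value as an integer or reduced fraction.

Minimum ratio for x3: (20/3)/(19/3) = 20/19.
z changes by −(z-row coeff of x3)·ratio = −(-22/3)·(20/19) = 440/57.
New z = 25/3 + (440/57) = 305/19.

305/19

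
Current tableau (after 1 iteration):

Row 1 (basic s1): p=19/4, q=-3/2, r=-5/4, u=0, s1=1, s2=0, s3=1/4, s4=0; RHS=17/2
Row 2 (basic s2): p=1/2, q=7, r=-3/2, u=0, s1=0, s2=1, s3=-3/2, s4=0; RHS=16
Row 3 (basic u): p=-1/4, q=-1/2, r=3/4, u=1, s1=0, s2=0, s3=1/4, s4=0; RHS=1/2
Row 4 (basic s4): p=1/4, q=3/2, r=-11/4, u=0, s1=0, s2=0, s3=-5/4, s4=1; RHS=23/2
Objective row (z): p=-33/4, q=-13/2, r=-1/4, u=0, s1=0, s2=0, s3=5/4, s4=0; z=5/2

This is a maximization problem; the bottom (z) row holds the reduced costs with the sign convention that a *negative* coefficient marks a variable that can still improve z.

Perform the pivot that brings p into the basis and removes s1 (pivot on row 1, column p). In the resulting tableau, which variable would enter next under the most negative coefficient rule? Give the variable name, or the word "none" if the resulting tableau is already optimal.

q

Pivot element 19/4. New z-row = old z-row − (-33/4)·(row 1/(19/4)).
Updated z-row coefficients: p: 0, q: -173/19, r: -46/19, u: 0, s1: 33/19, s2: 0, s3: 32/19, s4: 0.
The most negative is -173/19 in column q, so q would enter next.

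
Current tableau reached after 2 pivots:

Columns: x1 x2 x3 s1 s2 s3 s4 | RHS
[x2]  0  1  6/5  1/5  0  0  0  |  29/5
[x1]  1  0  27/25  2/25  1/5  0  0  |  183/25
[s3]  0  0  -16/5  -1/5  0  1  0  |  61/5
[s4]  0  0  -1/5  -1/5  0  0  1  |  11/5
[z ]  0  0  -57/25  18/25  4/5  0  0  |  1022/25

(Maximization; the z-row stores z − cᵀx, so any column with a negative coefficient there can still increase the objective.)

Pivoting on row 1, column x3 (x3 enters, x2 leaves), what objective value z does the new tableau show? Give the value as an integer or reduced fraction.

519/10

Minimum ratio for x3: (29/5)/(6/5) = 29/6.
z changes by −(z-row coeff of x3)·ratio = −(-57/25)·(29/6) = 551/50.
New z = 1022/25 + (551/50) = 519/10.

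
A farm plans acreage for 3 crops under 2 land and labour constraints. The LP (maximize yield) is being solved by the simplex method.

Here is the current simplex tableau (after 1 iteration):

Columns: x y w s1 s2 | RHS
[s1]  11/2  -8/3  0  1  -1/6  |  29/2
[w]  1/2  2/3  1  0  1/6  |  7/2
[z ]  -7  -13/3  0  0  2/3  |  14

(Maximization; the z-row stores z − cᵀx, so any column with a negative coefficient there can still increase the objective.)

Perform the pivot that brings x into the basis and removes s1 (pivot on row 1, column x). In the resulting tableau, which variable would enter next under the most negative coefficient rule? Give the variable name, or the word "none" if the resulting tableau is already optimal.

Pivot element 11/2. New z-row = old z-row − (-7)·(row 1/(11/2)).
Updated z-row coefficients: x: 0, y: -85/11, w: 0, s1: 14/11, s2: 5/11.
The most negative is -85/11 in column y, so y would enter next.

y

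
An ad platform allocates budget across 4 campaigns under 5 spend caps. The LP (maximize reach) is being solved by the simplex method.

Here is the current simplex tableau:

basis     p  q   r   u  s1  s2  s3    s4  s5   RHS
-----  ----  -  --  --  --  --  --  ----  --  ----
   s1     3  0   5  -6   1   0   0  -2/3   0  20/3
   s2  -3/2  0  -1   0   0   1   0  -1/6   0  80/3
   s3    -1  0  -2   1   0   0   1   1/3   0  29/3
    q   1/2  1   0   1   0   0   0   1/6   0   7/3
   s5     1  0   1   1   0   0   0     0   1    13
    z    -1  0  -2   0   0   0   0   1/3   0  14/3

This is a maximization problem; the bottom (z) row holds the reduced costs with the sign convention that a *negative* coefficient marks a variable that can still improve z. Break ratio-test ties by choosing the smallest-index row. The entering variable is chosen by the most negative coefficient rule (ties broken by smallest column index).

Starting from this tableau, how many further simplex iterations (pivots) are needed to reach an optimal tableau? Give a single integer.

2

pivot: r in, s1 out → z = 22/3
pivot: u in, q out → z = 194/15
No improving column remains; optimal.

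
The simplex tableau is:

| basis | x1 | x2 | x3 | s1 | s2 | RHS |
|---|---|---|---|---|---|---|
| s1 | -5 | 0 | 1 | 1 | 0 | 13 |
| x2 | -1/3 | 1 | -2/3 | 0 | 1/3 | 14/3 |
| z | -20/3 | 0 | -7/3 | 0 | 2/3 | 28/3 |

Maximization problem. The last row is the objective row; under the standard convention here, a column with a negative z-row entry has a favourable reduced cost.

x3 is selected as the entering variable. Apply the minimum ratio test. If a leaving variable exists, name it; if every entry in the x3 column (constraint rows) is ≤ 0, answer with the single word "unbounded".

Ratios: row 1 (s1): 13/1 = 13; row 2 (x2): entry -2/3 ≤ 0, skip.
Minimum ratio is in the s1 row, so s1 leaves.

s1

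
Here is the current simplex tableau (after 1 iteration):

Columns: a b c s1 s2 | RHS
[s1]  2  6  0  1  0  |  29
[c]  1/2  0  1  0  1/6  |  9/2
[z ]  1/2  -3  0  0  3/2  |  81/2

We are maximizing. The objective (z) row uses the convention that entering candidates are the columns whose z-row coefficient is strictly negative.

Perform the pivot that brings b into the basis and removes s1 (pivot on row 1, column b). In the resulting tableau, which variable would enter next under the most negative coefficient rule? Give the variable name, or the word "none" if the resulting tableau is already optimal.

none

Pivot element 6. New z-row = old z-row − (-3)·(row 1/6).
Updated z-row coefficients: a: 3/2, b: 0, c: 0, s1: 1/2, s2: 3/2.
No coefficient is strictly negative; the tableau after this pivot is optimal.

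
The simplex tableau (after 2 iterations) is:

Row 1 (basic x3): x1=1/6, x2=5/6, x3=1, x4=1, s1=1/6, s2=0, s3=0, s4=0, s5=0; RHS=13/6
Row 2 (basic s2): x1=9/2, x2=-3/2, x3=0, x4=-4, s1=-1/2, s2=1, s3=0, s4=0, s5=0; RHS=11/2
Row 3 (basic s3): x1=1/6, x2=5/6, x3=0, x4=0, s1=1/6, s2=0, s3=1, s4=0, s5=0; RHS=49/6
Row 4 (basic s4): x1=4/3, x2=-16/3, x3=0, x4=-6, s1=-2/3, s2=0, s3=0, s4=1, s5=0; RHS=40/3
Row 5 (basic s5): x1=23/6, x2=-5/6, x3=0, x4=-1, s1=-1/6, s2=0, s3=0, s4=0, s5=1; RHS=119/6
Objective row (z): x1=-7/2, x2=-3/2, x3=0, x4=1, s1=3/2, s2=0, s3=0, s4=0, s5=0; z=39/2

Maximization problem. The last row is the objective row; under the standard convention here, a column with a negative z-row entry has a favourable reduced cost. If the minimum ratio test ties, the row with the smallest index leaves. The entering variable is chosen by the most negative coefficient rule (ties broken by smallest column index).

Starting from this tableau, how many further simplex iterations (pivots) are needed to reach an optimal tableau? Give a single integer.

2

pivot: x1 in, s2 out → z = 214/9
pivot: x2 in, x3 out → z = 89/3
No improving column remains; optimal.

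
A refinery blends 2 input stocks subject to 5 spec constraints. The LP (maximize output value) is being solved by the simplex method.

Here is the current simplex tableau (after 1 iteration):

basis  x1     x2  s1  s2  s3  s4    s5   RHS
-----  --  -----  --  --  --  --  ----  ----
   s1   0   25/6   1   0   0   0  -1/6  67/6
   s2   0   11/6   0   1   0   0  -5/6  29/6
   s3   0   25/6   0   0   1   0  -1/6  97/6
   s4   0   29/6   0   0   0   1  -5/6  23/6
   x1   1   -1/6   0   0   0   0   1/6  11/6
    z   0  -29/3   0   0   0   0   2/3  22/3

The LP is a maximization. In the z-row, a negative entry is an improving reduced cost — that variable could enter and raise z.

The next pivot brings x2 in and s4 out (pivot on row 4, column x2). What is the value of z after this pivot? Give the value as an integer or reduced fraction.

Minimum ratio for x2: (23/6)/(29/6) = 23/29.
z changes by −(z-row coeff of x2)·ratio = −(-29/3)·(23/29) = 23/3.
New z = 22/3 + (23/3) = 15.

15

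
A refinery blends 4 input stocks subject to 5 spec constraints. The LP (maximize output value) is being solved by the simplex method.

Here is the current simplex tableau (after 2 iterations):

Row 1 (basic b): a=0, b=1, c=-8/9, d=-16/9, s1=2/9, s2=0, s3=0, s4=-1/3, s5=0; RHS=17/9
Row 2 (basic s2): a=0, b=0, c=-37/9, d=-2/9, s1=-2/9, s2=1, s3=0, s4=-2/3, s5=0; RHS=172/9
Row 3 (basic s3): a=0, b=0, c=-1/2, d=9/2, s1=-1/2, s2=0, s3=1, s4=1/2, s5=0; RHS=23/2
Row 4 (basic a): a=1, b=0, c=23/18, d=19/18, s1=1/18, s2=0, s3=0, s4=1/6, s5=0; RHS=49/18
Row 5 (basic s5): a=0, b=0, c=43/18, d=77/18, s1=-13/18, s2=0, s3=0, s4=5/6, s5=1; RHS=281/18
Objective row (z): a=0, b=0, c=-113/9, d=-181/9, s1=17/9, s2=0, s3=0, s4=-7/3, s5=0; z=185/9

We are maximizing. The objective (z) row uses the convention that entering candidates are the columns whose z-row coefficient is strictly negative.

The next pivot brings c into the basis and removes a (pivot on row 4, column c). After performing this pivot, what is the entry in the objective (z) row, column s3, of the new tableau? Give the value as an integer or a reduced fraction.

Pivot element is row 4, column c: 23/18.
Normalize row 4: new (row 4, s3) = 0/(23/18) = 0.
z-row ← z-row − (-113/9)·(new row 4): 0 − (-113/9)·0 = 0.

0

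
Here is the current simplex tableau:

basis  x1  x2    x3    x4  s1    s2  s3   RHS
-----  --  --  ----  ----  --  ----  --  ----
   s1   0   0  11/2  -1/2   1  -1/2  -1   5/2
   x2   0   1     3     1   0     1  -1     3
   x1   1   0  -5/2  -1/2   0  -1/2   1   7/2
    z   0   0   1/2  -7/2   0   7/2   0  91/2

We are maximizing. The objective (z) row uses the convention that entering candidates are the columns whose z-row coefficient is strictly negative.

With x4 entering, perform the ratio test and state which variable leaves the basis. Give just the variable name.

x2

Ratios: row 1 (s1): entry -1/2 ≤ 0, skip; row 2 (x2): 3/1 = 3; row 3 (x1): entry -1/2 ≤ 0, skip.
Minimum ratio 3 is in the x2 row, so x2 leaves.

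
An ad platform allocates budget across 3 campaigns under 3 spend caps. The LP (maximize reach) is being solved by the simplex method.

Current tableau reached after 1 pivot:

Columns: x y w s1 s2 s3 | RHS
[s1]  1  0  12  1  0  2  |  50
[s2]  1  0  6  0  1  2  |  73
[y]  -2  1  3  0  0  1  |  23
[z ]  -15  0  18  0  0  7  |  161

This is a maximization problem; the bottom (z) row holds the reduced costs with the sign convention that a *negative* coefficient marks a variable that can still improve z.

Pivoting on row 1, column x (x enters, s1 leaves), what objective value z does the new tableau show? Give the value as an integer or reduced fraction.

Minimum ratio for x: 50/1 = 50.
z changes by −(z-row coeff of x)·ratio = −(-15)·50 = 750.
New z = 161 + 750 = 911.

911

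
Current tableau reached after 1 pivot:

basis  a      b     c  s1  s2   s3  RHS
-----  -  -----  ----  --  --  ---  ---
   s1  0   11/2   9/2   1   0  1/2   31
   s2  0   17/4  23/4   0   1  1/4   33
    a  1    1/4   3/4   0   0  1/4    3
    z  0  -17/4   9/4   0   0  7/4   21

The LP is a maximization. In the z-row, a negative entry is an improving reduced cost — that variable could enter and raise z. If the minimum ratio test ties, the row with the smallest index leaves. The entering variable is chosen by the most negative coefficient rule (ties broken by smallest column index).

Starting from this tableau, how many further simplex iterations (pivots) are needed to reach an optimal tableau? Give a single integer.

pivot: b in, s1 out → z = 989/22
No improving column remains; optimal.

1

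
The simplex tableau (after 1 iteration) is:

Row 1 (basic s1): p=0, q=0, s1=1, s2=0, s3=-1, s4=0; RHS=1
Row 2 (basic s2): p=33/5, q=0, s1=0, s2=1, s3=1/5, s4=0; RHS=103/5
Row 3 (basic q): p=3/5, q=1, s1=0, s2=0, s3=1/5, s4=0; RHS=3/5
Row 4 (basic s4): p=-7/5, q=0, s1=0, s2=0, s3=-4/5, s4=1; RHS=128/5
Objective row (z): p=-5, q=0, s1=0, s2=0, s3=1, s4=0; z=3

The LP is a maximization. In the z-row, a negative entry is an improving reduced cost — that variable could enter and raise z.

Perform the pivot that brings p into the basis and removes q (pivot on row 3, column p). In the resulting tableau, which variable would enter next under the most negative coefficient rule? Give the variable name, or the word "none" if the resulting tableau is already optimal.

none

Pivot element 3/5. New z-row = old z-row − (-5)·(row 3/(3/5)).
Updated z-row coefficients: p: 0, q: 25/3, s1: 0, s2: 0, s3: 8/3, s4: 0.
No coefficient is strictly negative; the tableau after this pivot is optimal.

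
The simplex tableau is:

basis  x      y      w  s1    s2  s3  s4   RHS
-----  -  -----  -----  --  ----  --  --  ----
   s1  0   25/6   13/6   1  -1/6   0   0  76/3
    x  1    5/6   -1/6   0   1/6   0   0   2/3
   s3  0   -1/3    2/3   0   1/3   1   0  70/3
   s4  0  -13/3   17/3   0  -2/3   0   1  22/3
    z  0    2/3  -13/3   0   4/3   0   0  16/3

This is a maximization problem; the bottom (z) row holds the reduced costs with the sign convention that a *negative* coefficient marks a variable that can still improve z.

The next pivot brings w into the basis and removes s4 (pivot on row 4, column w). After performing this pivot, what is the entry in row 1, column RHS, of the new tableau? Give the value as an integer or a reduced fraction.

Pivot element is row 4, column w: 17/3.
Normalize row 4: new (row 4, RHS) = (22/3)/(17/3) = 22/17.
row 1 ← row 1 − (13/6)·(new row 4): 76/3 − (13/6)·(22/17) = 383/17.

383/17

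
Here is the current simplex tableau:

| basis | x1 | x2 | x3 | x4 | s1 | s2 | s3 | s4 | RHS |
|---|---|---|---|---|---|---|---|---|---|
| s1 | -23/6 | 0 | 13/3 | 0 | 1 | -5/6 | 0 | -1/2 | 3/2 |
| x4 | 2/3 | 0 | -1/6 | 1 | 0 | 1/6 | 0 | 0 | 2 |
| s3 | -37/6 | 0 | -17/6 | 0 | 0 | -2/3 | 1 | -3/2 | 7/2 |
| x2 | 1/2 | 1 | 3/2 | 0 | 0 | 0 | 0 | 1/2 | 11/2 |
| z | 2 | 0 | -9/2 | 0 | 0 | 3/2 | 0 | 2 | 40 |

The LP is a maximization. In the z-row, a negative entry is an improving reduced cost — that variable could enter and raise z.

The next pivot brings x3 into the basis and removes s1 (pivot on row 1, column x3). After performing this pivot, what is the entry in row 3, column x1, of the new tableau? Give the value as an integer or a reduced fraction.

Pivot element is row 1, column x3: 13/3.
Normalize row 1: new (row 1, x1) = (-23/6)/(13/3) = -23/26.
row 3 ← row 3 − (-17/6)·(new row 1): -37/6 − (-17/6)·(-23/26) = -451/52.

-451/52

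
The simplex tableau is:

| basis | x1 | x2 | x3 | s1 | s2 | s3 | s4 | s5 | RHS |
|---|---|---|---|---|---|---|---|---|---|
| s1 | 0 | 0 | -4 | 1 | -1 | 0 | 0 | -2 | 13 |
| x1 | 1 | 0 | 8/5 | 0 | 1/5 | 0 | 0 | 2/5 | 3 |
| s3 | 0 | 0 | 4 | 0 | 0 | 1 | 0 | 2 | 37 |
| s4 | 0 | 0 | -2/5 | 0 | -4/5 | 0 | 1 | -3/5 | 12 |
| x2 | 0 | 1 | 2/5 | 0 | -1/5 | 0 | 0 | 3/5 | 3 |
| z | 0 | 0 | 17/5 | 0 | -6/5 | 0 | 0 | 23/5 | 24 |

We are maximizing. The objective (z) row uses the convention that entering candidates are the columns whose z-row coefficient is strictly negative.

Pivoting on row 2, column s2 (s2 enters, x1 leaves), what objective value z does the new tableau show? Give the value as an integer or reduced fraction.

42

Minimum ratio for s2: 3/(1/5) = 15.
z changes by −(z-row coeff of s2)·ratio = −(-6/5)·15 = 18.
New z = 24 + 18 = 42.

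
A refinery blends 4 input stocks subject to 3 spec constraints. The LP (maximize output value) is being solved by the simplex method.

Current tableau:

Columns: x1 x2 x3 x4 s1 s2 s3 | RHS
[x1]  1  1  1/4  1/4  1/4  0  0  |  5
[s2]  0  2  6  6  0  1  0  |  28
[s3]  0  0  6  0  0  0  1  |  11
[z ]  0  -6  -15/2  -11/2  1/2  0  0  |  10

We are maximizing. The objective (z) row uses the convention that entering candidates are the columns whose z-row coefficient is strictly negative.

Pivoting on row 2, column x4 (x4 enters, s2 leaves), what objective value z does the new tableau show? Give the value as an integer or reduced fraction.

107/3

Minimum ratio for x4: 28/6 = 14/3.
z changes by −(z-row coeff of x4)·ratio = −(-11/2)·(14/3) = 77/3.
New z = 10 + (77/3) = 107/3.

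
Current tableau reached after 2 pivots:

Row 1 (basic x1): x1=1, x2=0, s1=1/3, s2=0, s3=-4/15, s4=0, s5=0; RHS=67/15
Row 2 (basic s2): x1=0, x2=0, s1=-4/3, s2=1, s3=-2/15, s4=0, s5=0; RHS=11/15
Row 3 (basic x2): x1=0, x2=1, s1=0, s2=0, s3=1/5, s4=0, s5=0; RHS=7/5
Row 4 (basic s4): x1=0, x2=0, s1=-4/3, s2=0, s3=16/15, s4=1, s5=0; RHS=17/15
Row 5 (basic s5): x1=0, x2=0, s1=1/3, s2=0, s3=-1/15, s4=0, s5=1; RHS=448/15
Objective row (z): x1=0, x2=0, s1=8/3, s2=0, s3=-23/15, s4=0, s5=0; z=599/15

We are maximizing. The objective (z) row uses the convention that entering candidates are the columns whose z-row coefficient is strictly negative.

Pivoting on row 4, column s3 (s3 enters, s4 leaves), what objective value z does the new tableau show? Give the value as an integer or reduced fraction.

665/16

Minimum ratio for s3: (17/15)/(16/15) = 17/16.
z changes by −(z-row coeff of s3)·ratio = −(-23/15)·(17/16) = 391/240.
New z = 599/15 + (391/240) = 665/16.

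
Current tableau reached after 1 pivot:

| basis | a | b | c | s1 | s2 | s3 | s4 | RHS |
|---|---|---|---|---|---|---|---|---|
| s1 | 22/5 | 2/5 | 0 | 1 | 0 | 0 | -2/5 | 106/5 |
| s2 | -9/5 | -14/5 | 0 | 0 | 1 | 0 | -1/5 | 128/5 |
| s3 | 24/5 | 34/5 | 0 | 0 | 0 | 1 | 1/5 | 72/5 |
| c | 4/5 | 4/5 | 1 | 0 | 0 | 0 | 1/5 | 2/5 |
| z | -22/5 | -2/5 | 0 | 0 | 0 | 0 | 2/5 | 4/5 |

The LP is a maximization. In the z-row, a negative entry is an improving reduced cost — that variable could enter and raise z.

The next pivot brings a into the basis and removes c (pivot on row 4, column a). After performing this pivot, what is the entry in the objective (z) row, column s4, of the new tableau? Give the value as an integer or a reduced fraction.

3/2

Pivot element is row 4, column a: 4/5.
Normalize row 4: new (row 4, s4) = (1/5)/(4/5) = 1/4.
z-row ← z-row − (-22/5)·(new row 4): 2/5 − (-22/5)·(1/4) = 3/2.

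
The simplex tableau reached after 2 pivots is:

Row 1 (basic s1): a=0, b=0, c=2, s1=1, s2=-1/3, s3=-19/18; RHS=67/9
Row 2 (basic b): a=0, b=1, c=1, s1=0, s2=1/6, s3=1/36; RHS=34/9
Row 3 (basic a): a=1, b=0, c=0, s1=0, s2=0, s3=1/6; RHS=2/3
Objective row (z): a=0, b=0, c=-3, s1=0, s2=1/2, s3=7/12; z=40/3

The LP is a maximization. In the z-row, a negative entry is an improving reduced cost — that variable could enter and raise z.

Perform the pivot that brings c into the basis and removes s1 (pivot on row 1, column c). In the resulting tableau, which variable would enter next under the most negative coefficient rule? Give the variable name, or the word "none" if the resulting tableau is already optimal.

Pivot element 2. New z-row = old z-row − (-3)·(row 1/2).
Updated z-row coefficients: a: 0, b: 0, c: 0, s1: 3/2, s2: 0, s3: -1.
The most negative is -1 in column s3, so s3 would enter next.

s3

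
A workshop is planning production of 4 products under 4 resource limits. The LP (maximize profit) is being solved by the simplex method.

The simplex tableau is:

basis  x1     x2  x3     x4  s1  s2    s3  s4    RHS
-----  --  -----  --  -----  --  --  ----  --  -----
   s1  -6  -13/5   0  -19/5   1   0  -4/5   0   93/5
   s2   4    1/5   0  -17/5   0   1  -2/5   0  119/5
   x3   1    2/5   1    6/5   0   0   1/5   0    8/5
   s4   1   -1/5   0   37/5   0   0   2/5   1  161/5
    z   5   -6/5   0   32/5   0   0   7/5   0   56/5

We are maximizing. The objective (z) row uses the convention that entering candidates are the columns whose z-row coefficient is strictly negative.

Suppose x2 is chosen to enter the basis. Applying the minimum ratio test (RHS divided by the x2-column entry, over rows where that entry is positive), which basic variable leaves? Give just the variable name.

x3

Ratios: row 1 (s1): entry -13/5 ≤ 0, skip; row 2 (s2): (119/5)/(1/5) = 119; row 3 (x3): (8/5)/(2/5) = 4; row 4 (s4): entry -1/5 ≤ 0, skip.
Minimum ratio 4 is in the x3 row, so x3 leaves.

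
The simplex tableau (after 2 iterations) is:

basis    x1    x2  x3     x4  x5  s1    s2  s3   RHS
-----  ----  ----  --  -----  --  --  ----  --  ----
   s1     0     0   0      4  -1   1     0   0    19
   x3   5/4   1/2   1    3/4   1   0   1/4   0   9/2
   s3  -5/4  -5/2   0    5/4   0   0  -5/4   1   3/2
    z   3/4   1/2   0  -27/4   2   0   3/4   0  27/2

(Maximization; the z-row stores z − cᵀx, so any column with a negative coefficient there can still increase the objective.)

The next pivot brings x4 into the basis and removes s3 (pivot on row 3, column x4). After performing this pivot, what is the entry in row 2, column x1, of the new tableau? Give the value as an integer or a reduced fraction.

Pivot element is row 3, column x4: 5/4.
Normalize row 3: new (row 3, x1) = (-5/4)/(5/4) = -1.
row 2 ← row 2 − (3/4)·(new row 3): 5/4 − (3/4)·(-1) = 2.

2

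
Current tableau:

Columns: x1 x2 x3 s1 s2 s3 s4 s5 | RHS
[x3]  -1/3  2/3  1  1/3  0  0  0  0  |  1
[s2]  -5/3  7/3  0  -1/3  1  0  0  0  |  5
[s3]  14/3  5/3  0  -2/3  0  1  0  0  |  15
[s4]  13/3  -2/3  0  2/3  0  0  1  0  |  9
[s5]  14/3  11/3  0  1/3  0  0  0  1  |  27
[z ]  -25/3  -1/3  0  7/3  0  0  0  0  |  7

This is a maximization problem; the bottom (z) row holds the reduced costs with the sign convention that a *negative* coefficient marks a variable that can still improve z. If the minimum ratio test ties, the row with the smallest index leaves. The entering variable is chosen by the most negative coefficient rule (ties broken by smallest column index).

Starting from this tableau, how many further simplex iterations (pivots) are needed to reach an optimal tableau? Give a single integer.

pivot: x1 in, s4 out → z = 316/13
pivot: x2 in, s3 out → z = 865/31
No improving column remains; optimal.

2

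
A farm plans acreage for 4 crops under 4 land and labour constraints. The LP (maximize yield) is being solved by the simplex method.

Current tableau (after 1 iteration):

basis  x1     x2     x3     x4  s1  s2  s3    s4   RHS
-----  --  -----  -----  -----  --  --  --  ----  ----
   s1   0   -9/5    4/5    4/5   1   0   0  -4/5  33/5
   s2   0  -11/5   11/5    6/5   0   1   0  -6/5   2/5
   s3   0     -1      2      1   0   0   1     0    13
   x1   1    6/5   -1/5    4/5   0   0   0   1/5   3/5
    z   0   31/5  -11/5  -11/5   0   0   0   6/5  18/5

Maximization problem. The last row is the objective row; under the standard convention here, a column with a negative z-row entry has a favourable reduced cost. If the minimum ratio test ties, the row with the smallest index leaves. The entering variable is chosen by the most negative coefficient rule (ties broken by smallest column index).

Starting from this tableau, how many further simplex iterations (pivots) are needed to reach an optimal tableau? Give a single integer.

3

pivot: x3 in, s2 out → z = 4
pivot: x4 in, x3 out → z = 13/3
pivot: s4 in, x1 out → z = 14/3
No improving column remains; optimal.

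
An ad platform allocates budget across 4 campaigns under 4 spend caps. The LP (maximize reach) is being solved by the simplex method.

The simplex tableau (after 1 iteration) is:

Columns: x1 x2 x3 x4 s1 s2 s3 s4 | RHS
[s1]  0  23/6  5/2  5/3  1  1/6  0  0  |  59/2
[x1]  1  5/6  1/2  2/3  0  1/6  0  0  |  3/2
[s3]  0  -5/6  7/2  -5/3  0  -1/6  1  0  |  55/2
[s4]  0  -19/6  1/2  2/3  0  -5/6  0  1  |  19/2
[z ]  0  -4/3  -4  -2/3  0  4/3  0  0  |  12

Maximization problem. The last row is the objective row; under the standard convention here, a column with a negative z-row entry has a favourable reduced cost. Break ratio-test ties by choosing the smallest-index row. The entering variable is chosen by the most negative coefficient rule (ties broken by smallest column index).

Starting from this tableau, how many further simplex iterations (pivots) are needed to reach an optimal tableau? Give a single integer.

1

pivot: x3 in, x1 out → z = 24
No improving column remains; optimal.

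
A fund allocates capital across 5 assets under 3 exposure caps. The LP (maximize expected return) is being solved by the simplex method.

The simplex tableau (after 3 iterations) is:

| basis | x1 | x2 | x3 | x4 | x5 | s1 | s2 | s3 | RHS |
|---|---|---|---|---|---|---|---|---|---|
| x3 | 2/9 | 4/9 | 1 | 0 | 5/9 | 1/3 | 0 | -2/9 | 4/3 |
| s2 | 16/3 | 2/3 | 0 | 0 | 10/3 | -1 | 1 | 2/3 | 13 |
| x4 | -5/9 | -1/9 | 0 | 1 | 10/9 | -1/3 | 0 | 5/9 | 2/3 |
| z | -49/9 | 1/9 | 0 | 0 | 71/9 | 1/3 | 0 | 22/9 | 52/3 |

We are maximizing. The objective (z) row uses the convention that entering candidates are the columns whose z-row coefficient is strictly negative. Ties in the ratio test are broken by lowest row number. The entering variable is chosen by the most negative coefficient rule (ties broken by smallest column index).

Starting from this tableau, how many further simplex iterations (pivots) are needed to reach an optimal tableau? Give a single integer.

2

pivot: x1 in, s2 out → z = 1469/48
pivot: s1 in, x3 out → z = 577/18
No improving column remains; optimal.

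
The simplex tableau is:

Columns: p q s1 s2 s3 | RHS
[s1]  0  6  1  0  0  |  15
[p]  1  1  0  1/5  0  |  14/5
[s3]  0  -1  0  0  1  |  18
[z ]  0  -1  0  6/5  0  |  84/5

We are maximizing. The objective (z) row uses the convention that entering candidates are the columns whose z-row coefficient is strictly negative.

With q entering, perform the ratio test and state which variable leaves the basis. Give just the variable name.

s1

Ratios: row 1 (s1): 15/6 = 5/2; row 2 (p): (14/5)/1 = 14/5; row 3 (s3): entry -1 ≤ 0, skip.
Minimum ratio 5/2 is in the s1 row, so s1 leaves.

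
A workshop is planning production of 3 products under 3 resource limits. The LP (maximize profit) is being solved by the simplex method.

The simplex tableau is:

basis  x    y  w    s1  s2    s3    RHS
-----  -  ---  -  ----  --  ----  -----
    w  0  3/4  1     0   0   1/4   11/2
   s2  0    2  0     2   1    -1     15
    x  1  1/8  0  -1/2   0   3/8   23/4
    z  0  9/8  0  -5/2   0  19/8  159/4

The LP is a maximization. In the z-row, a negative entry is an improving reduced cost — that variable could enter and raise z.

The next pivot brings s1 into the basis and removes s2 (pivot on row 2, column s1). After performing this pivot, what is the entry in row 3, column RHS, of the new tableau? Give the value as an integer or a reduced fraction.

19/2

Pivot element is row 2, column s1: 2.
Normalize row 2: new (row 2, RHS) = 15/2 = 15/2.
row 3 ← row 3 − (-1/2)·(new row 2): 23/4 − (-1/2)·(15/2) = 19/2.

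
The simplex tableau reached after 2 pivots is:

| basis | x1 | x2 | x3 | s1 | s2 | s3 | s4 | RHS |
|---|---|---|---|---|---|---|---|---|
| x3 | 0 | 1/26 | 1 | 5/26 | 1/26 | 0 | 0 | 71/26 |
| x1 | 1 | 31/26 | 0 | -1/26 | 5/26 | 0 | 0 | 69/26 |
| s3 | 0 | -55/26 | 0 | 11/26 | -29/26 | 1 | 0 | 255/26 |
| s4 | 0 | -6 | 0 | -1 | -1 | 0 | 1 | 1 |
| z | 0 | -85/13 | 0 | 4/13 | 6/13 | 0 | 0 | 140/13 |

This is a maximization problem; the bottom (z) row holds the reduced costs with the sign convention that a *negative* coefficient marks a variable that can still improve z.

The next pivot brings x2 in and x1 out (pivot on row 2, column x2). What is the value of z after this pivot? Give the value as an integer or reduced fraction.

Minimum ratio for x2: (69/26)/(31/26) = 69/31.
z changes by −(z-row coeff of x2)·ratio = −(-85/13)·(69/31) = 5865/403.
New z = 140/13 + (5865/403) = 785/31.

785/31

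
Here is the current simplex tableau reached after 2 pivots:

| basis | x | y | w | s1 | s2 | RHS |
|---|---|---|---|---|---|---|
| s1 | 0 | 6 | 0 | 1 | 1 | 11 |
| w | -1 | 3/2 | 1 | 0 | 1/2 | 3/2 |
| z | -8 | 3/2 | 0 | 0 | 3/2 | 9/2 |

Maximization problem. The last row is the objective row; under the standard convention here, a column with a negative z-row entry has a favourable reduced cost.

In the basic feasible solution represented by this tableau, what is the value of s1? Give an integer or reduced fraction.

11

s1 is basic (row 1); its value is the RHS of that row: 11.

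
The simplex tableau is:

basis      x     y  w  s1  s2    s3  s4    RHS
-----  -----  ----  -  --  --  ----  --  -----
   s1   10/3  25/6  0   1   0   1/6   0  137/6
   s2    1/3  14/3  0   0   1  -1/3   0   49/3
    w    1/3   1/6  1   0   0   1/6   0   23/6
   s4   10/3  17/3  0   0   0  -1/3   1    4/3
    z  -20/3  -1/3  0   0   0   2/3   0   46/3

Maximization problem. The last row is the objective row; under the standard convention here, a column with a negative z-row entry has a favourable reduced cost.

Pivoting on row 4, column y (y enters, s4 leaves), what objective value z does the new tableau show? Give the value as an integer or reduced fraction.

Minimum ratio for y: (4/3)/(17/3) = 4/17.
z changes by −(z-row coeff of y)·ratio = −(-1/3)·(4/17) = 4/51.
New z = 46/3 + (4/51) = 262/17.

262/17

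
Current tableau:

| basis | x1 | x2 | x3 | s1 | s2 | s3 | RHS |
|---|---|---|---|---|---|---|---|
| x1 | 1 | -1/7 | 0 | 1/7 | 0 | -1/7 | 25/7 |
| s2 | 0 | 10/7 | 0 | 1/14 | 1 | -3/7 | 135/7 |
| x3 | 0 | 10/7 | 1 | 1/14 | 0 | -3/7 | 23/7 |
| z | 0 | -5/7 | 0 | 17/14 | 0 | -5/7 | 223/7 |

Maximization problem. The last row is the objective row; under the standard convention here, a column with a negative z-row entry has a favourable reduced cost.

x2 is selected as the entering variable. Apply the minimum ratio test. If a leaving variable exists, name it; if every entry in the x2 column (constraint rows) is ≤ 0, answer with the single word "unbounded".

Ratios: row 1 (x1): entry -1/7 ≤ 0, skip; row 2 (s2): (135/7)/(10/7) = 27/2; row 3 (x3): (23/7)/(10/7) = 23/10.
Minimum ratio is in the x3 row, so x3 leaves.

x3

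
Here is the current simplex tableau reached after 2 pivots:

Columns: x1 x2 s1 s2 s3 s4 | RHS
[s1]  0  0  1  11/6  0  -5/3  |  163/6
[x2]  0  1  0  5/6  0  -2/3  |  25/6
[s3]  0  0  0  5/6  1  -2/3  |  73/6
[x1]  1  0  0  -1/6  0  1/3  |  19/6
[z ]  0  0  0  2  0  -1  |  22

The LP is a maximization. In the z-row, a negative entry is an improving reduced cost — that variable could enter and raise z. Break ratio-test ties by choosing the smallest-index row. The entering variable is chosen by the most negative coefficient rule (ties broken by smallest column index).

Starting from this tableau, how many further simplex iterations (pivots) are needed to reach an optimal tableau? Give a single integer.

1

pivot: s4 in, x1 out → z = 63/2
No improving column remains; optimal.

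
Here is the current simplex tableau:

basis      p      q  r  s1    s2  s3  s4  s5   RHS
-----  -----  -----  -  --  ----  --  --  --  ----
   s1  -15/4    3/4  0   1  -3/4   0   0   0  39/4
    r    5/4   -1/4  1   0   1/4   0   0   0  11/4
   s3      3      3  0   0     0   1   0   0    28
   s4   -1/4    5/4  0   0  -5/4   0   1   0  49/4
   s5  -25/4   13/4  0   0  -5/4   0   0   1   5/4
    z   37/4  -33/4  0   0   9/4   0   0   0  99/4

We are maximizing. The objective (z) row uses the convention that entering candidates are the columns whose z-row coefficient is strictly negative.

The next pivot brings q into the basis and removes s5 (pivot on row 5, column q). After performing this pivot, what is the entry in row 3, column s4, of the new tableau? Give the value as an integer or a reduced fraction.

Pivot element is row 5, column q: 13/4.
Normalize row 5: new (row 5, s4) = 0/(13/4) = 0.
row 3 ← row 3 − 3·(new row 5): 0 − 3·0 = 0.

0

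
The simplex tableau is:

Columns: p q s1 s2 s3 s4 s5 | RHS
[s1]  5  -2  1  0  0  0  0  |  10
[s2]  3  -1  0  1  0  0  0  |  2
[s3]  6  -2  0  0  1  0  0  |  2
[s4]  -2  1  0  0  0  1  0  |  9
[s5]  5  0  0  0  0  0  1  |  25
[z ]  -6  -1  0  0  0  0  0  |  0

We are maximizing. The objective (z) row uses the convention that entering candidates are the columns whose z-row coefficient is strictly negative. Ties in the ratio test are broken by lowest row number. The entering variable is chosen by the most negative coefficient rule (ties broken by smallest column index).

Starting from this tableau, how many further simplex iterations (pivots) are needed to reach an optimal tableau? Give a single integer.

3

pivot: p in, s3 out → z = 2
pivot: q in, s5 out → z = 44
pivot: s3 in, s4 out → z = 49
No improving column remains; optimal.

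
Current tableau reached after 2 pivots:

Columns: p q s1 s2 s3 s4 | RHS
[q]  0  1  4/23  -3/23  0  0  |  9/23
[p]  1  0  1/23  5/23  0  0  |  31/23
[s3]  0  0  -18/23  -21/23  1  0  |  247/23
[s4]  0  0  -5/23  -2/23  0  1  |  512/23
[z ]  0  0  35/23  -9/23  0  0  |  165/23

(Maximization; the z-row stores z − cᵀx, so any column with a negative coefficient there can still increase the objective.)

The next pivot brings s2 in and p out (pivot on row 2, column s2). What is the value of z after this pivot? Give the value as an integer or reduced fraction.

Minimum ratio for s2: (31/23)/(5/23) = 31/5.
z changes by −(z-row coeff of s2)·ratio = −(-9/23)·(31/5) = 279/115.
New z = 165/23 + (279/115) = 48/5.

48/5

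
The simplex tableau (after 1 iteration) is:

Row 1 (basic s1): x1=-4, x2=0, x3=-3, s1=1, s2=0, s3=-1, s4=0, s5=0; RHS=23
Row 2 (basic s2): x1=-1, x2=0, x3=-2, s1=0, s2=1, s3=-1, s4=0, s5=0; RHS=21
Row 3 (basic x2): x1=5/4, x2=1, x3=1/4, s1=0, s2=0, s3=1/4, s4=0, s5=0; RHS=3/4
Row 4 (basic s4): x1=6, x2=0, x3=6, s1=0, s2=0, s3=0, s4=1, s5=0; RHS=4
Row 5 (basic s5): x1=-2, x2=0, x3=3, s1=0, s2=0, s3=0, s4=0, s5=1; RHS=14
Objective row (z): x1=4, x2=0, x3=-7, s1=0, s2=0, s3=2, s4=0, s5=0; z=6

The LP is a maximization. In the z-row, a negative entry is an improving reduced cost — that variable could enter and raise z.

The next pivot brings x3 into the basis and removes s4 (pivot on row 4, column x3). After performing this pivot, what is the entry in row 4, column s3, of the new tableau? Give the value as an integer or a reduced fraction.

0

Pivot element is row 4, column x3: 6.
Normalize row 4: new (row 4, s3) = 0/6 = 0.
Row 4 is the pivot row, so the entry is 0.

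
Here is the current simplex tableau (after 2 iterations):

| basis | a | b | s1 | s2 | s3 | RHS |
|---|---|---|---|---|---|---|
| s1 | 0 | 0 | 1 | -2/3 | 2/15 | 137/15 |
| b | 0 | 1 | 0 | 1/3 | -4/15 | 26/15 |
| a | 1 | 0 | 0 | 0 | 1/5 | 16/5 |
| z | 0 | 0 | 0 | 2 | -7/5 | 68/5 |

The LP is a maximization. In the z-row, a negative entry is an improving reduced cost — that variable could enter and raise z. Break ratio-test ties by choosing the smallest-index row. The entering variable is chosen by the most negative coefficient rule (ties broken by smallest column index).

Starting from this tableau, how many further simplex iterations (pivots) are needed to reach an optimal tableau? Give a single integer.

1

pivot: s3 in, a out → z = 36
No improving column remains; optimal.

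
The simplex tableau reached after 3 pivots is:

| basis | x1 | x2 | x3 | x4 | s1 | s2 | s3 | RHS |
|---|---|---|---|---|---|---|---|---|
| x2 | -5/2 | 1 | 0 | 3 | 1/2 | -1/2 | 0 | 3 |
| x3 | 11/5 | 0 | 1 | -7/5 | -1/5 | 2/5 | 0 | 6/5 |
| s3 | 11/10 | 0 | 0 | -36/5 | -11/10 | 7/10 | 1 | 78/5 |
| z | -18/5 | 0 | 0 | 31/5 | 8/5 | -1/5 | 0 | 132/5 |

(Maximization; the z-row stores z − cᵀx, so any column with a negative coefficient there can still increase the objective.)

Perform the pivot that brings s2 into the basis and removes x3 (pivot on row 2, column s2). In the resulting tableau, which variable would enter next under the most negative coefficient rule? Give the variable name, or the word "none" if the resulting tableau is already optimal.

Pivot element 2/5. New z-row = old z-row − (-1/5)·(row 2/(2/5)).
Updated z-row coefficients: x1: -5/2, x2: 0, x3: 1/2, x4: 11/2, s1: 3/2, s2: 0, s3: 0.
The most negative is -5/2 in column x1, so x1 would enter next.

x1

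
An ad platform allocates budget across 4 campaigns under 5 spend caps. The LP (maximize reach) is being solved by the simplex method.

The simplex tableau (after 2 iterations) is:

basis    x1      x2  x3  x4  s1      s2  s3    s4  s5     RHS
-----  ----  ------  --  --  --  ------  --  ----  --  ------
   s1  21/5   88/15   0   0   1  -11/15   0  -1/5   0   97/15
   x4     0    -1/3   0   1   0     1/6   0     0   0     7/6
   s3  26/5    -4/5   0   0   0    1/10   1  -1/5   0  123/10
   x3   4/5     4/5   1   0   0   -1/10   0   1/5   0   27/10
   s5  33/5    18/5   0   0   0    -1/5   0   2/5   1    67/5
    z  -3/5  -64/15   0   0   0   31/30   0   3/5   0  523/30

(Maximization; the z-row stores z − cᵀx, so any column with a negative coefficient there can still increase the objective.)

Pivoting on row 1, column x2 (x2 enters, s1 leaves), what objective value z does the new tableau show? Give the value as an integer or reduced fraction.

Minimum ratio for x2: (97/15)/(88/15) = 97/88.
z changes by −(z-row coeff of x2)·ratio = −(-64/15)·(97/88) = 776/165.
New z = 523/30 + (776/165) = 487/22.

487/22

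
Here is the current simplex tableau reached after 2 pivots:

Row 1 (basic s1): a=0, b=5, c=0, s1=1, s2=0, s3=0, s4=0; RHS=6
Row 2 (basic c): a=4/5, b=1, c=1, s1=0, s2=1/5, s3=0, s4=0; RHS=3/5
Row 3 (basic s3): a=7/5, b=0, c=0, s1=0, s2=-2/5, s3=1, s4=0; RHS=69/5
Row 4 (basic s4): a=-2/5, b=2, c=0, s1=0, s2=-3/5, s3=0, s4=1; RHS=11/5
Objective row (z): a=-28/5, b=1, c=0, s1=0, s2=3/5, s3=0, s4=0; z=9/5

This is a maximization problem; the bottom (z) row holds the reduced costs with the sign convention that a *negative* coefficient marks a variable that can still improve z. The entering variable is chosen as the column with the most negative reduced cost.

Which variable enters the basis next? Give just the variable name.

a

Objective-row coefficients: a: -28/5, b: 1, c: 0, s1: 0, s2: 3/5, s3: 0, s4: 0.
The most negative is -28/5 in column a, so a enters.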